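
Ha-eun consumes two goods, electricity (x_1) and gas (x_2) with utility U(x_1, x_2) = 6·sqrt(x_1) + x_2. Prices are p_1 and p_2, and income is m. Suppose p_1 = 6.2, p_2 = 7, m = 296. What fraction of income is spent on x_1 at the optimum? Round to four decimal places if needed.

MU_x_1 = 3/√x_1, MU_x_2 = 1. Tangency: 3/√x_1 = p_1/p_2.
Thus x_1* = (3·p_2/p_1)² — independent of m — with the rest of income spent on x_2.
Plugging in: x_1* = (3·7/6.2)² = 11.4724, x_2* = 32.1244.
Expenditure on x_1: 6.2·11.4724 = 71.129; share = 0.2403.

share on x_1 = 0.2403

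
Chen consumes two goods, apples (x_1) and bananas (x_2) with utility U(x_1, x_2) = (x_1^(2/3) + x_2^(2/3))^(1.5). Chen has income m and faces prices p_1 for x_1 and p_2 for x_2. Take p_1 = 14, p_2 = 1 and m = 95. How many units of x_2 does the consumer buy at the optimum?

x_2* = 94.5178

With the ratio pinned down, the budget gives x_1* = m/(p_1 + p_2·(x_2/x_1)) and x_2* = (x_2/x_1)·x_1*.
Numerically x_2/x_1 = 2744, so x_1* = 95/(14 + 1·2744) = 0.0344 and x_2* = 2744·0.0344 = 94.5178.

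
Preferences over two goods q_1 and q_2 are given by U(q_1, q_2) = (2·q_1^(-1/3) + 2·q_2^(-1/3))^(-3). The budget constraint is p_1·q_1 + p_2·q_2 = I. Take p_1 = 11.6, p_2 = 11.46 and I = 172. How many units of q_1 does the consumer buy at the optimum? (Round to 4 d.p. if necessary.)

q_1* = 7.425

With the ratio pinned down, the budget gives q_1* = I/(p_1 + p_2·(q_2/q_1)) and q_2* = (q_2/q_1)·q_1*.
Numerically q_2/q_1 = 1.009148, so q_1* = 172/(11.6 + 11.46·1.009148) = 7.425.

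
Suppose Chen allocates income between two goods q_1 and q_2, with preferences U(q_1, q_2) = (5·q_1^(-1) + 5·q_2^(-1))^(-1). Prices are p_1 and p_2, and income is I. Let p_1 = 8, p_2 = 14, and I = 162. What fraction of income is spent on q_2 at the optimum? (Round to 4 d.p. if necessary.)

share on q_2 = 0.5695

Substitute q_2 = (q_2/q_1)·q_1 into the budget: q_1* = I/(p_1 + p_2·(q_2/q_1)).
Numerically q_2/q_1 = 0.755929, so q_1* = 162/(8 + 14·0.755929) = 8.7176 and q_2* = 0.755929·8.7176 = 6.5899.
Expenditure on q_2: 14·6.5899 = 92.2589; share = 0.5695.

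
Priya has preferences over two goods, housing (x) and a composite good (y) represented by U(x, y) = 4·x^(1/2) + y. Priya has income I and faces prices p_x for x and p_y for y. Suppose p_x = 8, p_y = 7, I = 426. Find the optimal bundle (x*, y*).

Set MRS = p_x/p_y: 2·x^(−1/2) = p_x/p_y.
Thus x* = (2·p_y/p_x)² — independent of I — with the rest of income spent on y.
Plugging in: x* = (2·7/8)² = 3.0625, y* = 57.3571.

x* = 3.0625, y* = 57.3571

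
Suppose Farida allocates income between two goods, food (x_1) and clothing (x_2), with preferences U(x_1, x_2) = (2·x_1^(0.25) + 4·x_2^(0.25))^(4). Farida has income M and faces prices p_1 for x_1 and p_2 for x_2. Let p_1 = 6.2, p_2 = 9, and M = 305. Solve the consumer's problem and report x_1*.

x_1* = 15.2516

From the CES first-order condition, (1/2)·(x_2/x_1)^(0.75) = p_1/p_2.
Hence x_2/x_1 = (2·p_1/p_2)^(1/(0.75)), i.e. raised to the 4/3 power.
With the ratio pinned down, the budget gives x_1* = M/(p_1 + p_2·(x_2/x_1)) and x_2* = (x_2/x_1)·x_1*.
Numerically x_2/x_1 = 1.533106, so x_1* = 305/(6.2 + 9·1.533106) = 15.2516.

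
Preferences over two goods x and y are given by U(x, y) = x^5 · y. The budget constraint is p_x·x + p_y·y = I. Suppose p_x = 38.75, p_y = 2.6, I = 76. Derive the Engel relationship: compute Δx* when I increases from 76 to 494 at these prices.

Tangency: MRS = 5·y/x = p_x/p_y.
So 5·p_y·y = p_x·x; combined with the budget, a share 5/6 of income goes to x.
Demand: x*(p_x,p_y,I) = 5/6·I/p_x and y* = 1/6·I/p_y.
At p_x=38.75, p_y=2.6, I=76: x* = 5/6·76/38.75 = 1.6344.
At I' = 494: x* = 10.6237. Change: 10.6237 − 1.6344 = 8.9892.

Δx* = 8.9892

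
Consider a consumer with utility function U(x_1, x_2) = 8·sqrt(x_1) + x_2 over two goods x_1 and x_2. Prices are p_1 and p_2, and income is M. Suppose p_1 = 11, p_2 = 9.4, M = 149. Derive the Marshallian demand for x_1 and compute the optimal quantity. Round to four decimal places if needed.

x_1* = 11.684

Set MRS = p_1/p_2: 4·x_1^(−1/2) = p_1/p_2.
Thus x_1* = (4·p_2/p_1)² — independent of M — with the rest of income spent on x_2.
Plugging in: x_1* = (4·9.4/11)² = 11.684.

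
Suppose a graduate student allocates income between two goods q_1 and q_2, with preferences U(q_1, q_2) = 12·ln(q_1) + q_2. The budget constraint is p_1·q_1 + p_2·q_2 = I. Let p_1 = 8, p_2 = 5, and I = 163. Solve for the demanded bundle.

q_1* = 7.5, q_2* = 20.6

MU_q_1 = 12/q_1, MU_q_2 = 1. Tangency: 12/q_1 = p_1/p_2.
So q_1*(p_1,p_2) = 12·p_2/p_1, independent of income; and q_2* = (I − 12·p_2)/p_2.
At the given prices: q_1* = 12·5/8 = 7.5, and q_2* = 20.6.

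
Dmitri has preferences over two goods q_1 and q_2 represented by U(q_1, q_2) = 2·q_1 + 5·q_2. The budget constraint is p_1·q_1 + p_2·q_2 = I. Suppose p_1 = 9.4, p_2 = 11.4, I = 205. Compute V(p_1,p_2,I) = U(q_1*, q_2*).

q_2 gives more utility per dollar, so spend all income on q_2: q_2* = I/p_2, q_1* = 0.
Numerically: q_1* = 0, q_2* = 17.9825.
Utility at the optimum: U(0, 17.9825) = 89.9123.

V = 89.9123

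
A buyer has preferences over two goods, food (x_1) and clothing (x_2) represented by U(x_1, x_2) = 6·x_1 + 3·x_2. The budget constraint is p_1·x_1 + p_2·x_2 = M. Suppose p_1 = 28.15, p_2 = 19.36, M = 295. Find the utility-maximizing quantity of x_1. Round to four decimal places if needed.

x_1* = 10.4796

Perfect substitutes: compare marginal utility per dollar. 6/p_1 vs 3/p_2 → 0.2131 vs 0.155.
x_1 gives more utility per dollar, so spend all income on x_1: x_1* = M/p_1, x_2* = 0.
Numerically: x_1* = 10.4796, x_2* = 0.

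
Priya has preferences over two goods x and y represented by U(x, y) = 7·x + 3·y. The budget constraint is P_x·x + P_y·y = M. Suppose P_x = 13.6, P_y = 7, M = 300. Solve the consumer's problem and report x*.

Linear utility — the consumer picks whichever good has higher MU/price: 7/13.6 = 0.5147 vs 3/7 = 0.4286.
x gives more utility per dollar, so spend all income on x: x* = M/P_x, y* = 0.
Numerically: x* = 22.0588, y* = 0.

x* = 22.0588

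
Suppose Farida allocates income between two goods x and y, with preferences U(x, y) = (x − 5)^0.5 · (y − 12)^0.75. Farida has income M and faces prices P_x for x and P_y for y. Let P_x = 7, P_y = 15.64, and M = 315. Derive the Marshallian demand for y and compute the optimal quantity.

This is Cobb-Douglas in (x−5, y−12): tangency gives 0.5·P_y·(y−12) = 0.75·P_x·(x−5).
Substituting into the budget: x* = 5 + 0.4·(M − 5·P_x − 12·P_y)/P_x, and y* = 12 + 0.6·(…)/P_y.
Discretionary income = 315 − 5·7 − 12·15.64 = 92.32; y* = 12 + 0.6·92.32/15.64 = 15.5417.

y* = 15.5417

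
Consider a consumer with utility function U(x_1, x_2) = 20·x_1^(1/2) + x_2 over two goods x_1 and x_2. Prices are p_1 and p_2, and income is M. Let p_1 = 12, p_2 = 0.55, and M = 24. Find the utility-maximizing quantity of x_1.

x_1* = 0.2101

Utility is quasi-linear in x_2; the FOC for x_1 is 10/√x_1 = p_1/p_2.
Thus x_1* = (10·p_2/p_1)² — independent of M — with the rest of income spent on x_2.
Plugging in: x_1* = (10·0.55/12)² = 0.2101.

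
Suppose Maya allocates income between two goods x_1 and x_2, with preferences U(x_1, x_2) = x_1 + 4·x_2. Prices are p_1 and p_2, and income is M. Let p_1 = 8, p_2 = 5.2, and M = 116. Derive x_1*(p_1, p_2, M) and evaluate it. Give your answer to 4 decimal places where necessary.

Numerically: x_1* = 0, x_2* = 22.3077.

x_1* = 0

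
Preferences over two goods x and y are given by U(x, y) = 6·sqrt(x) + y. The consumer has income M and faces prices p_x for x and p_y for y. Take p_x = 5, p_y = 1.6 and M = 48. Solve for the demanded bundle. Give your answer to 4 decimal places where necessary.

Utility is quasi-linear in y; the FOC for x is 3/√x = p_x/p_y.
Solve: √x = 3·p_y/p_x, so x*(p_x,p_y) = (3·p_y/p_x)², and y* = (M − p_x·x*)/p_y.
Plugging in: x* = (3·1.6/5)² = 0.9216, y* = 27.12.

x* = 0.9216, y* = 27.12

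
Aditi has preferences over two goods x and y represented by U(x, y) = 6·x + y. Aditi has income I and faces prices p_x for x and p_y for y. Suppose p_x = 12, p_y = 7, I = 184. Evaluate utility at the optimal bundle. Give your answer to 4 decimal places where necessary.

V = 92

Perfect substitutes: compare marginal utility per dollar. 6/p_x vs 1/p_y → 0.5 vs 0.1429.
x gives more utility per dollar, so spend all income on x: x* = I/p_x, y* = 0.
Numerically: x* = 15.3333, y* = 0.
Utility at the optimum: U(15.3333, 0) = 92.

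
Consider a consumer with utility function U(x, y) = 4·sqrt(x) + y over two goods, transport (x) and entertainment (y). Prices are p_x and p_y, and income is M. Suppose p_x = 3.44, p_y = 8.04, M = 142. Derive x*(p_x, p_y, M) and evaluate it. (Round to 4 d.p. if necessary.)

x* = 21.8502

MU_x = 2/√x, MU_y = 1. Tangency: 2/√x = p_x/p_y.
Thus x* = (2·p_y/p_x)² — independent of M — with the rest of income spent on y.
Plugging in: x* = (2·8.04/3.44)² = 21.8502.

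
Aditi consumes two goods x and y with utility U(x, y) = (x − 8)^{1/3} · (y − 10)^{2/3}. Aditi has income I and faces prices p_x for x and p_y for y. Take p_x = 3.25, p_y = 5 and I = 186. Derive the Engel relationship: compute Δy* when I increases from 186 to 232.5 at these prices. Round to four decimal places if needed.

Δy* = 6.2

Let x' = x−8, y' = y−10. MRS = (1/2)·y'/x' = p_x/p_y.
After buying the subsistence bundle (8, 10), a share 1/3 of the remaining income goes to x: x* = 8 + 1/3·(I − 8p_x − 10p_y)/p_x.
Discretionary income = 186 − 8·3.25 − 10·5 = 110; y* = 10 + 2/3·110/5 = 24.6667.
At I' = 232.5: y* = 30.8667. Change: 30.8667 − 24.6667 = 6.2.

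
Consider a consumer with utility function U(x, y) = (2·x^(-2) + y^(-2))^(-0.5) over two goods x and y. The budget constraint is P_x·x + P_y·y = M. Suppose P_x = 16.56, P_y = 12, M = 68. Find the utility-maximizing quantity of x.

MU_x ∝ 2·x^(-3), MU_y ∝ y^(-3), so MRS = 2·(y/x)^(3) = P_x/P_y.
Hence y/x = ((1/2)·P_x/P_y)^(1/(3)), i.e. raised to the 1/3 power.
With the ratio pinned down, the budget gives x* = M/(P_x + P_y·(y/x)) and y* = (y/x)·x*.
Numerically y/x = 0.883656, so x* = 68/(16.56 + 12·0.883656) = 2.5033.

x* = 2.5033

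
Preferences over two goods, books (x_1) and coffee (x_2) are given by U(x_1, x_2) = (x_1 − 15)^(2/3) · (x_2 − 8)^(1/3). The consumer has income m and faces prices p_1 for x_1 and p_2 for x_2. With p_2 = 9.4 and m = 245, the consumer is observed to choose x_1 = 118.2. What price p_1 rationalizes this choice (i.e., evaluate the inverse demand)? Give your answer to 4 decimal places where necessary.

p_1 = 1

MRS = 2·(x_2−8)/(x_1−15). Tangency with p_1/p_2 gives x_2−8 = (1/2)·(p_1/p_2)·(x_1−15).
After buying the subsistence bundle (15, 8), a share 2/3 of the remaining income goes to x_1: x_1* = 15 + 2/3·(m − 15p_1 − 8p_2)/p_1.
Set x_1* = 118.2 in the demand function and solve for p_1: p_1 = 1.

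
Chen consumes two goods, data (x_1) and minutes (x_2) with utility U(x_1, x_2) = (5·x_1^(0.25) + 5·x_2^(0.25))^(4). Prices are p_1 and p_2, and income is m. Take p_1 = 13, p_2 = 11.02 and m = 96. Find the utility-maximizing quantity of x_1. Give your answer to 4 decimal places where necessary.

x_1* = 3.5906

From the CES first-order condition, (x_2/x_1)^(0.75) = p_1/p_2.
Hence x_2/x_1 = (p_1/p_2)^(1/(0.75)), i.e. raised to the 4/3 power.
Substitute x_2 = (x_2/x_1)·x_1 into the budget: x_1* = m/(p_1 + p_2·(x_2/x_1)).
Numerically x_2/x_1 = 1.246471, so x_1* = 96/(13 + 11.02·1.246471) = 3.5906.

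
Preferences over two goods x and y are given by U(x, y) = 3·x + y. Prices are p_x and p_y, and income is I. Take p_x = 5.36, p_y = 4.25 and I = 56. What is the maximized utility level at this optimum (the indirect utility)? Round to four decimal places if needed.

V = 31.3433

Linear utility — the consumer picks whichever good has higher MU/price: 3/5.36 = 0.5597 vs 1/4.25 = 0.2353.
x gives more utility per dollar, so spend all income on x: x* = I/p_x, y* = 0.
Numerically: x* = 10.4478, y* = 0.
Utility at the optimum: U(10.4478, 0) = 31.3433.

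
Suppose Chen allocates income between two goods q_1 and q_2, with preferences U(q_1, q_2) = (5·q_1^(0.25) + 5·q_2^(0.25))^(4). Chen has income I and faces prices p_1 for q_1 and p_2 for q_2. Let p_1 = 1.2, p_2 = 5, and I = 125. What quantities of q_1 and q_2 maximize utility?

MU_q_1 ∝ 5·q_1^(-0.75), MU_q_2 ∝ 5·q_2^(-0.75), so MRS = (q_2/q_1)^(0.75) = p_1/p_2.
Hence q_2/q_1 = (p_1/p_2)^(1/(0.75)), i.e. raised to the 4/3 power.
Substitute q_2 = (q_2/q_1)·q_1 into the budget: q_1* = I/(p_1 + p_2·(q_2/q_1)).
Numerically q_2/q_1 = 0.149147, so q_1* = 125/(1.2 + 5·0.149147) = 64.243 and q_2* = 0.149147·64.243 = 9.5817.

q_1* = 64.243, q_2* = 9.5817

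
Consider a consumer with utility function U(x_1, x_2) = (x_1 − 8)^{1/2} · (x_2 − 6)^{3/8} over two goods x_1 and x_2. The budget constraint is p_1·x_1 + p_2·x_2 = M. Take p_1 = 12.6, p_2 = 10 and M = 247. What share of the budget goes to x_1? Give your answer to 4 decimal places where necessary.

share on x_1 = 0.6075

Let x_1' = x_1−8, x_2' = x_2−6. MRS = (4/3)·x_2'/x_1' = p_1/p_2.
After buying the subsistence bundle (8, 6), a share 4/7 of the remaining income goes to x_1: x_1* = 8 + 4/7·(M − 8p_1 − 6p_2)/p_1.
Discretionary income = 247 − 8·12.6 − 6·10 = 86.2; x_1* = 8 + 4/7·86.2/12.6 = 11.9093; x_2* = 6 + 3/7·86.2/10 = 9.6943.
Expenditure on x_1: 12.6·11.9093 = 150.0571; share = 0.6075.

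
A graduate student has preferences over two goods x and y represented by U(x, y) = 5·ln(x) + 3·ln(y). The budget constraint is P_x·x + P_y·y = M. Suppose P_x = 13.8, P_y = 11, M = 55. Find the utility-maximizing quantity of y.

y* = 1.875

The MRS is (5/3)·y/x. Set MRS = P_x/P_y.
Rearranging, P_y·y = (3/5)·P_x·x. Substituting into the budget gives P_x·x·(1 + (3/5)) = M.
Demand: x*(P_x,P_y,M) = 0.625·M/P_x and y* = 0.375·M/P_y.
At P_x=13.8, P_y=11, M=55: y* = 0.375·55/11 = 1.875.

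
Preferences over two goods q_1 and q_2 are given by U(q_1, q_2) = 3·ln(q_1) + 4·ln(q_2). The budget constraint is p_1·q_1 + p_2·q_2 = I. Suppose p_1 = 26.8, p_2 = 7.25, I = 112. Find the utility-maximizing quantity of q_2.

q_2* = 8.8276

MU_q_1/MU_q_2 = (3·q_2)/(4·q_1); tangency sets this equal to p_1/p_2.
So 3·p_2·q_2 = 4·p_1·q_1; combined with the budget, a share 3/7 of income goes to q_1.
Demand: q_1*(p_1,p_2,I) = 3/7·I/p_1 and q_2* = 4/7·I/p_2.
At p_1=26.8, p_2=7.25, I=112: q_2* = 4/7·112/7.25 = 8.8276.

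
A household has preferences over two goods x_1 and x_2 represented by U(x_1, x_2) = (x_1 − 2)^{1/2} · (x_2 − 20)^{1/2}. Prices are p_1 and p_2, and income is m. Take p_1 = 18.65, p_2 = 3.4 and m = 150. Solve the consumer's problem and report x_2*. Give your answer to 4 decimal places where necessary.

MRS = (x_2−20)/(x_1−2). Tangency with p_1/p_2 gives x_2−20 = (p_1/p_2)·(x_1−2).
Substituting into the budget: x_1* = 2 + 0.5·(m − 2·p_1 − 20·p_2)/p_1, and x_2* = 20 + 0.5·(…)/p_2.
Discretionary income = 150 − 2·18.65 − 20·3.4 = 44.7; x_2* = 20 + 0.5·44.7/3.4 = 26.5735.

x_2* = 26.5735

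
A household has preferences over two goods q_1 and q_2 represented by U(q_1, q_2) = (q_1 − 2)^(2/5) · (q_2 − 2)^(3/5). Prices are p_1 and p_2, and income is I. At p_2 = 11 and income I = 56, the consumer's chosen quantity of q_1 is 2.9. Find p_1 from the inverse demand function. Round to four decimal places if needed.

p_1 = 8

This is Cobb-Douglas in (q_1−2, q_2−2): tangency gives 0.4·p_2·(q_2−2) = 0.6·p_1·(q_1−2).
After buying the subsistence bundle (2, 2), a share 0.4 of the remaining income goes to q_1: q_1* = 2 + 0.4·(I − 2p_1 − 2p_2)/p_1.
Set q_1* = 2.9 in the demand function and solve for p_1: p_1 = 8.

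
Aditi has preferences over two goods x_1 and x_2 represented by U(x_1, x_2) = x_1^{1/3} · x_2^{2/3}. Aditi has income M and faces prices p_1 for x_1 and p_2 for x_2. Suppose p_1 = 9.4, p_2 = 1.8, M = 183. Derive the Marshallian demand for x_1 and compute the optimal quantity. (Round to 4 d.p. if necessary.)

x_1* = 6.4894

Tangency: MRS = (1/2)·x_2/x_1 = p_1/p_2.
Rearranging, p_2·x_2 = 2·p_1·x_1. Substituting into the budget gives p_1·x_1·(1 + 2) = M.
Demand: x_1*(p_1,p_2,M) = 1/3·M/p_1 and x_2* = 2/3·M/p_2.
At p_1=9.4, p_2=1.8, M=183: x_1* = 1/3·183/9.4 = 6.4894.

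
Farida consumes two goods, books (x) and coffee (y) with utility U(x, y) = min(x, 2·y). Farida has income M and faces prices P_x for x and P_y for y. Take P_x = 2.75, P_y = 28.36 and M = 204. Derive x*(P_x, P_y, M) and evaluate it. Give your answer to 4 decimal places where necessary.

x* = 12.0496

Demand: x*(P_x,P_y,M) = 2·M/(2·P_x + P_y), y* = M/(2·P_x + P_y).
Here 2·2.75 + 28.36 = 33.86, giving x* = 12.0496.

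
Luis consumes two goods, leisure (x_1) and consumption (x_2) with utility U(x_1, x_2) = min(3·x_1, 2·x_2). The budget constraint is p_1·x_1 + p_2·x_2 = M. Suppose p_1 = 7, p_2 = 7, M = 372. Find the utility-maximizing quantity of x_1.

x_1* = 21.2571

Leontief preferences: the optimum is at the kink where x_1/2 = x_2/3, i.e. x_2 = (3/2)·x_1.
Budget: p_1·x_1 + p_2·(3/2)·x_1 = M, so (2·p_1 + 3·p_2)·x_1 = 2·M.
Demand: x_1*(p_1,p_2,M) = 2·M/(2·p_1 + 3·p_2), x_2* = 3·M/(2·p_1 + 3·p_2).
Here 2·7 + 3·7 = 35, giving x_1* = 21.2571.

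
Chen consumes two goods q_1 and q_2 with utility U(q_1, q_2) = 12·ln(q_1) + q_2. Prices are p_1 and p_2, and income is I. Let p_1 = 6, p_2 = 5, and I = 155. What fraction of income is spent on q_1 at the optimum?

share on q_1 = 0.3871

MU_q_1 = 12/q_1, MU_q_2 = 1. Tangency: 12/q_1 = p_1/p_2.
So q_1*(p_1,p_2) = 12·p_2/p_1, independent of income; and q_2* = (I − 12·p_2)/p_2.
At the given prices: q_1* = 12·5/6 = 10, and q_2* = 19.
Expenditure on q_1: 6·10 = 60; share = 0.3871.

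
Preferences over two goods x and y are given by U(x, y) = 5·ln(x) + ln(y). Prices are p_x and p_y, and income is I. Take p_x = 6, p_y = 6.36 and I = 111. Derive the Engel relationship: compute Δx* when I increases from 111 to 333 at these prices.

Δx* = 30.8333

Tangency: MRS = 5·y/x = p_x/p_y.
So 5·p_y·y = p_x·x; combined with the budget, a share 5/6 of income goes to x.
Demand: x*(p_x,p_y,I) = 5/6·I/p_x and y* = 1/6·I/p_y.
At p_x=6, p_y=6.36, I=111: x* = 5/6·111/6 = 15.4167.
At I' = 333: x* = 46.25. Change: 46.25 − 15.4167 = 30.8333.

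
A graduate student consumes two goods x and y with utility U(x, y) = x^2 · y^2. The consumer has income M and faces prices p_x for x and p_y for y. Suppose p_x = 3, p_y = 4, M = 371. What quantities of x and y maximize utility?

The MRS is y/x. Set MRS = p_x/p_y.
So 2·p_y·y = 2·p_x·x; combined with the budget, a share 0.5 of income goes to x.
Demand: x*(p_x,p_y,M) = 0.5·M/p_x and y* = 0.5·M/p_y.
At p_x=3, p_y=4, M=371: x* = 0.5·371/3 = 61.8333, y* = 46.375.

x* = 61.8333, y* = 46.375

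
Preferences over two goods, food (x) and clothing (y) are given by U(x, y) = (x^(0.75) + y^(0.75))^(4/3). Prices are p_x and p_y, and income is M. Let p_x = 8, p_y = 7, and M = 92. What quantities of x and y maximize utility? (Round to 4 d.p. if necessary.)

From the CES first-order condition, (y/x)^(0.25) = p_x/p_y.
Solve for the ratio: y/x = [p_x/p_y]^(4).
Substitute y = (y/x)·x into the budget: x* = M/(p_x + p_y·(y/x)).
Numerically y/x = 1.705956, so x* = 92/(8 + 7·1.705956) = 4.6135 and y* = 1.705956·4.6135 = 7.8703.

x* = 4.6135, y* = 7.8703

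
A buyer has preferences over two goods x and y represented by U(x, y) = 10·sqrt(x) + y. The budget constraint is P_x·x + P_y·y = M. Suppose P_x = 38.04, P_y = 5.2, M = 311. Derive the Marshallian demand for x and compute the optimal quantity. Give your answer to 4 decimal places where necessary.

Set MRS = P_x/P_y: 5·x^(−1/2) = P_x/P_y.
Thus x* = (5·P_y/P_x)² — independent of M — with the rest of income spent on y.
Plugging in: x* = (5·5.2/38.04)² = 0.4672.

x* = 0.4672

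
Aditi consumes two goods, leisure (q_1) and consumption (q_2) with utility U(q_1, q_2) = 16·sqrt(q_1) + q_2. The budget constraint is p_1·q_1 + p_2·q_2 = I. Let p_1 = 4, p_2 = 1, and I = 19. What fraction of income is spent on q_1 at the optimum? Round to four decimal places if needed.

Utility is quasi-linear in q_2; the FOC for q_1 is 8/√q_1 = p_1/p_2.
Solve: √q_1 = 8·p_2/p_1, so q_1*(p_1,p_2) = (8·p_2/p_1)², and q_2* = (I − p_1·q_1*)/p_2.
Plugging in: q_1* = (8·1/4)² = 4, q_2* = 3.
Expenditure on q_1: 4·4 = 16; share = 0.8421.

share on q_1 = 0.8421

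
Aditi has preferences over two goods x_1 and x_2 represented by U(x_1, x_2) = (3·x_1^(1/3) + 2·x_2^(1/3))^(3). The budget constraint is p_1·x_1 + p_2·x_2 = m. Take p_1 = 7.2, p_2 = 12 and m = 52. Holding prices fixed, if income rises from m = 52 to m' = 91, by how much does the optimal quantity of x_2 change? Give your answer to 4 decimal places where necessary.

From the CES first-order condition, (3/2)·(x_2/x_1)^(2/3) = p_1/p_2.
Hence x_2/x_1 = ((2/3)·p_1/p_2)^(1/(2/3)), i.e. raised to the 1.5 power.
Substitute x_2 = (x_2/x_1)·x_1 into the budget: x_1* = m/(p_1 + p_2·(x_2/x_1)).
Numerically x_2/x_1 = 0.252982, so x_1* = 52/(7.2 + 12·0.252982) = 5.0802 and x_2* = 0.252982·5.0802 = 1.2852.
At m' = 91: x_2* = 2.2491. Change: 2.2491 − 1.2852 = 0.9639.

Δx_2* = 0.9639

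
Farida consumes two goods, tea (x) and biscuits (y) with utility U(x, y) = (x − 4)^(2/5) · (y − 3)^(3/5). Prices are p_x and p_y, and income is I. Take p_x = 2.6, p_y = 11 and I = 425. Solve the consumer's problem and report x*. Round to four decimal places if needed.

x* = 62.7077

Substituting into the budget: x* = 4 + 0.4·(I − 4·p_x − 3·p_y)/p_x, and y* = 3 + 0.6·(…)/p_y.
Discretionary income = 425 − 4·2.6 − 3·11 = 381.6; x* = 4 + 0.4·381.6/2.6 = 62.7077.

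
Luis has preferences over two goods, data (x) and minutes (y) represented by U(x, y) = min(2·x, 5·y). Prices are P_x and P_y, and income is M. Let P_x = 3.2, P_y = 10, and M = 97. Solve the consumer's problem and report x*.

x* = 13.4722

Leontief preferences: the optimum is at the kink where x/5 = y/2, i.e. y = (2/5)·x.
Budget: P_x·x + P_y·(2/5)·x = M, so (5·P_x + 2·P_y)·x = 5·M.
Demand: x*(P_x,P_y,M) = 5·M/(5·P_x + 2·P_y), y* = 2·M/(5·P_x + 2·P_y).
Here 5·3.2 + 2·10 = 36, giving x* = 13.4722.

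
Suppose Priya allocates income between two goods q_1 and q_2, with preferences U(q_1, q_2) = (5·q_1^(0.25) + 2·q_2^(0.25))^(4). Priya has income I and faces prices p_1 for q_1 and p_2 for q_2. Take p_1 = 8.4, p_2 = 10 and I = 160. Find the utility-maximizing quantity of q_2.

q_2* = 3.4812

MRS = MU_q_1/MU_q_2 = (5/2)·(q_2/q_1)^(0.75). Set equal to p_1/p_2.
Solve for the ratio: q_2/q_1 = [(2/5)·p_1/p_2]^(4/3).
With the ratio pinned down, the budget gives q_1* = I/(p_1 + p_2·(q_2/q_1)) and q_2* = (q_2/q_1)·q_1*.
Numerically q_2/q_1 = 0.233589, so q_1* = 160/(8.4 + 10·0.233589) = 14.9033 and q_2* = 0.233589·14.9033 = 3.4812.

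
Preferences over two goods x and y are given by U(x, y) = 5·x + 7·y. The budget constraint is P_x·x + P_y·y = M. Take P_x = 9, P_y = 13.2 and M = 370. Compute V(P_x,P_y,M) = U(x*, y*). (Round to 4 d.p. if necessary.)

V = 205.5556

Linear utility — the consumer picks whichever good has higher MU/price: 5/9 = 0.5556 vs 7/13.2 = 0.5303.
x gives more utility per dollar, so spend all income on x: x* = M/P_x, y* = 0.
Numerically: x* = 41.1111, y* = 0.
Utility at the optimum: U(41.1111, 0) = 205.5556.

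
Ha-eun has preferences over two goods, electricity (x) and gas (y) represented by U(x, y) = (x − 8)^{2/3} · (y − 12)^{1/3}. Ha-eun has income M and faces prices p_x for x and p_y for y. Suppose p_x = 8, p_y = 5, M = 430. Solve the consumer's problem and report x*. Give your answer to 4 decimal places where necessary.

x* = 33.5

Let x' = x−8, y' = y−12. MRS = 2·y'/x' = p_x/p_y.
After buying the subsistence bundle (8, 12), a share 2/3 of the remaining income goes to x: x* = 8 + 2/3·(M − 8p_x − 12p_y)/p_x.
Discretionary income = 430 − 8·8 − 12·5 = 306; x* = 8 + 2/3·306/8 = 33.5.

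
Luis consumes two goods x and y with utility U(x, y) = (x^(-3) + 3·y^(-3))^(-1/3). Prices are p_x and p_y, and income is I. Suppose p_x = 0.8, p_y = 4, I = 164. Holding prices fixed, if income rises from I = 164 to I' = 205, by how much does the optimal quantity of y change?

From the CES first-order condition, (1/3)·(y/x)^(4) = p_x/p_y.
Solve for the ratio: y/x = [3·p_x/p_y]^(0.25).
With the ratio pinned down, the budget gives x* = I/(p_x + p_y·(y/x)) and y* = (y/x)·x*.
Numerically y/x = 0.880112, so x* = 164/(0.8 + 4·0.880112) = 37.959 and y* = 0.880112·37.959 = 33.4082.
At I' = 205: y* = 41.7602. Change: 41.7602 − 33.4082 = 8.352.

Δy* = 8.352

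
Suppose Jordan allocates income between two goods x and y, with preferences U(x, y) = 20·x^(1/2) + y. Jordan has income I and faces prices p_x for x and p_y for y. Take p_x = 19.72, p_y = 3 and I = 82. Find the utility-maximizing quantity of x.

x* = 2.3143

Set MRS = p_x/p_y: 10·x^(−1/2) = p_x/p_y.
Solve: √x = 10·p_y/p_x, so x*(p_x,p_y) = (10·p_y/p_x)², and y* = (I − p_x·x*)/p_y.
Plugging in: x* = (10·3/19.72)² = 2.3143.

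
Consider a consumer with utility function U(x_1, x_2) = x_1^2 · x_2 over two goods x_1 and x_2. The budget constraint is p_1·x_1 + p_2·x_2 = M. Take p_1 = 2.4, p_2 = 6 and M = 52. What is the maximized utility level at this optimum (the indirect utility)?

The MRS is 2·x_2/x_1. Set MRS = p_1/p_2.
Rearranging, p_2·x_2 = (1/2)·p_1·x_1. Substituting into the budget gives p_1·x_1·(1 + (1/2)) = M.
Demand: x_1*(p_1,p_2,M) = 2/3·M/p_1 and x_2* = 1/3·M/p_2.
At p_1=2.4, p_2=6, M=52: x_1* = 2/3·52/2.4 = 14.4444, x_2* = 2.8889.
Utility at the optimum: U(14.4444, 2.8889) = 602.7435.

V = 602.7435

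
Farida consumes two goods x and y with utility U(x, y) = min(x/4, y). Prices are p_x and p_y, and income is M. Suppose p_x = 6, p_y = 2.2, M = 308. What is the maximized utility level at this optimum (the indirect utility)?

Leontief preferences: the optimum is at the kink where x/4 = y/1, i.e. y = (1/4)·x.
Budget: p_x·x + p_y·(1/4)·x = M, so (4·p_x + p_y)·x = 4·M.
Demand: x*(p_x,p_y,M) = 4·M/(4·p_x + p_y), y* = M/(4·p_x + p_y).
Here 4·6 + 2.2 = 26.2, giving x* = 47.0229 and y* = 11.7557.
Utility at the optimum: U(47.0229, 11.7557) = 11.7557.

V = 11.7557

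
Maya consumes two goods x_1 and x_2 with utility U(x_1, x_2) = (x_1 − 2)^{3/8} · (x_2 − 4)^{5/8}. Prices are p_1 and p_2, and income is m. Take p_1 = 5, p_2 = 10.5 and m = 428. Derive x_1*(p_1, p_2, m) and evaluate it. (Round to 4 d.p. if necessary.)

Discretionary income = 428 − 2·5 − 4·10.5 = 376; x_1* = 2 + 0.375·376/5 = 30.2.

x_1* = 30.2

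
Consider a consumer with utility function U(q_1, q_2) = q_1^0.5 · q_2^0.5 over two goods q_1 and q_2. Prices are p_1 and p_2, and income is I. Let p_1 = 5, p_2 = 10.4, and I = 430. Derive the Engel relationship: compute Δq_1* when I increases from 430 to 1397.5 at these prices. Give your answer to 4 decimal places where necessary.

The MRS is q_2/q_1. Set MRS = p_1/p_2.
So 0.5·p_2·q_2 = 0.5·p_1·q_1; combined with the budget, a share 0.5 of income goes to q_1.
Demand: q_1*(p_1,p_2,I) = 0.5·I/p_1 and q_2* = 0.5·I/p_2.
At p_1=5, p_2=10.4, I=430: q_1* = 0.5·430/5 = 43.
At I' = 1397.5: q_1* = 139.75. Change: 139.75 − 43 = 96.75.

Δq_1* = 96.75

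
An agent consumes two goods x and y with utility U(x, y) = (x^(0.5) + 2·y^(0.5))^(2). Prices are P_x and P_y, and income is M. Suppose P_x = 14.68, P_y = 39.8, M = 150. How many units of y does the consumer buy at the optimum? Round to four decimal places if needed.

y* = 2.2463

Numerically y/x = 0.544184, so x* = 150/(14.68 + 39.8·0.544184) = 4.1278 and y* = 0.544184·4.1278 = 2.2463.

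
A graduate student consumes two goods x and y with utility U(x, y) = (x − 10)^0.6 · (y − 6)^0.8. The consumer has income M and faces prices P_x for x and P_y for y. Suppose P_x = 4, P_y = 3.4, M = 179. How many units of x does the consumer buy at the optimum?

This is Cobb-Douglas in (x−10, y−6): tangency gives 0.6·P_y·(y−6) = 0.8·P_x·(x−10).
After buying the subsistence bundle (10, 6), a share 3/7 of the remaining income goes to x: x* = 10 + 3/7·(M − 10P_x − 6P_y)/P_x.
Discretionary income = 179 − 10·4 − 6·3.4 = 118.6; x* = 10 + 3/7·118.6/4 = 22.7071.

x* = 22.7071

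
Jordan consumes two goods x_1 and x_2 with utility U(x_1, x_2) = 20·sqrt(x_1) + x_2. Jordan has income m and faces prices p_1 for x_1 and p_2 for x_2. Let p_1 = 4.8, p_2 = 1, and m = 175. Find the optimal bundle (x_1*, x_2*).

x_1* = 4.3403, x_2* = 154.1667

Utility is quasi-linear in x_2; the FOC for x_1 is 10/√x_1 = p_1/p_2.
Solve: √x_1 = 10·p_2/p_1, so x_1*(p_1,p_2) = (10·p_2/p_1)², and x_2* = (m − p_1·x_1*)/p_2.
Plugging in: x_1* = (10·1/4.8)² = 4.3403, x_2* = 154.1667.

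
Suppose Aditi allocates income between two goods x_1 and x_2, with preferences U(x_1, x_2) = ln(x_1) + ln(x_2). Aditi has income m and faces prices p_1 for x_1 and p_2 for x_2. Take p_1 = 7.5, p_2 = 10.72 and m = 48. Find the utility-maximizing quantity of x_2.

The MRS is x_2/x_1. Set MRS = p_1/p_2.
So p_2·x_2 = p_1·x_1; combined with the budget, a share 0.5 of income goes to x_1.
Demand: x_1*(p_1,p_2,m) = 0.5·m/p_1 and x_2* = 0.5·m/p_2.
At p_1=7.5, p_2=10.72, m=48: x_2* = 0.5·48/10.72 = 2.2388.

x_2* = 2.2388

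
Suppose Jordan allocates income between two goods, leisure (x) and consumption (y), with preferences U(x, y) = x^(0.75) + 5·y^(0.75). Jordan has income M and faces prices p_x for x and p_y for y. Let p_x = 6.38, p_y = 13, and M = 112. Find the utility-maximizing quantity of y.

From the CES first-order condition, (1/5)·(y/x)^(0.25) = p_x/p_y.
Hence y/x = (5·p_x/p_y)^(1/(0.25)), i.e. raised to the 4 power.
With the ratio pinned down, the budget gives x* = M/(p_x + p_y·(y/x)) and y* = (y/x)·x*.
Numerically y/x = 36.256788, so x* = 112/(6.38 + 13·36.256788) = 0.2344 and y* = 36.256788·0.2344 = 8.5003.

y* = 8.5003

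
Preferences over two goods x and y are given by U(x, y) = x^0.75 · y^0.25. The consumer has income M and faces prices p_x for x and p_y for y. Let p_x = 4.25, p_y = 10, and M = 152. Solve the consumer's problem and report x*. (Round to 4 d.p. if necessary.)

x* = 26.8235

Tangency: MRS = 3·y/x = p_x/p_y.
Rearranging, p_y·y = (1/3)·p_x·x. Substituting into the budget gives p_x·x·(1 + (1/3)) = M.
Demand: x*(p_x,p_y,M) = 0.75·M/p_x and y* = 0.25·M/p_y.
At p_x=4.25, p_y=10, M=152: x* = 0.75·152/4.25 = 26.8235.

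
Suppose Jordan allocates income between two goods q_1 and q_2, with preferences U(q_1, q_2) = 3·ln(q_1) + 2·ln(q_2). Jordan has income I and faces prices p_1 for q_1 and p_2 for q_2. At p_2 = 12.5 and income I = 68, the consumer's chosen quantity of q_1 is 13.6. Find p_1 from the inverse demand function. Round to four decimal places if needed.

p_1 = 3

MU_q_1/MU_q_2 = (3·q_2)/(2·q_1); tangency sets this equal to p_1/p_2.
So 3·p_2·q_2 = 2·p_1·q_1; combined with the budget, a share 0.6 of income goes to q_1.
Demand: q_1*(p_1,p_2,I) = 0.6·I/p_1 and q_2* = 0.4·I/p_2.
Set q_1* = 13.6 in the demand function and solve for p_1: p_1 = 3.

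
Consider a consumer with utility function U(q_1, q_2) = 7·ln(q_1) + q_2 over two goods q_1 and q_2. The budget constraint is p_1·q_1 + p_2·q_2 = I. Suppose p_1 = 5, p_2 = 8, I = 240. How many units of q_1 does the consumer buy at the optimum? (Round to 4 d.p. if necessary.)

q_1* = 11.2

Set MRS = p_1/p_2: (7/q_1)/1 = p_1/p_2.
So q_1*(p_1,p_2) = 7·p_2/p_1, independent of income; and q_2* = (I − 7·p_2)/p_2.
At the given prices: q_1* = 7·8/5 = 11.2.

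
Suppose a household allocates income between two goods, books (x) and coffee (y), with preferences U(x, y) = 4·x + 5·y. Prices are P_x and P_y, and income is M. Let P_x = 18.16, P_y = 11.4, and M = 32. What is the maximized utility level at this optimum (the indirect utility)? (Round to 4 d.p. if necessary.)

V = 14.0351

y gives more utility per dollar, so spend all income on y: y* = M/P_y, x* = 0.
Numerically: x* = 0, y* = 2.807.
Utility at the optimum: U(0, 2.807) = 14.0351.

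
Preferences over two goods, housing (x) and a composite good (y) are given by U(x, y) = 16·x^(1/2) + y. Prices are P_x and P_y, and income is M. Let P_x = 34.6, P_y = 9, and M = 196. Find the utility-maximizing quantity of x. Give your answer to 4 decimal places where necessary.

x* = 4.3302

Set MRS = P_x/P_y: 8·x^(−1/2) = P_x/P_y.
Thus x* = (8·P_y/P_x)² — independent of M — with the rest of income spent on y.
Plugging in: x* = (8·9/34.6)² = 4.3302.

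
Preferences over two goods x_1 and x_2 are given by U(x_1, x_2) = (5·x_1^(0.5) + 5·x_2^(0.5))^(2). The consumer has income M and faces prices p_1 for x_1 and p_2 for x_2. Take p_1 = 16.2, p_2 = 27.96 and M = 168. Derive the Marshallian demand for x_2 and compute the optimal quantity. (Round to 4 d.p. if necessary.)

MU_x_1 ∝ 5·x_1^(-0.5), MU_x_2 ∝ 5·x_2^(-0.5), so MRS = (x_2/x_1)^(0.5) = p_1/p_2.
Hence x_2/x_1 = (p_1/p_2)^(1/(0.5)), i.e. raised to the 2 power.
Substitute x_2 = (x_2/x_1)·x_1 into the budget: x_1* = M/(p_1 + p_2·(x_2/x_1)).
Numerically x_2/x_1 = 0.335703, so x_1* = 168/(16.2 + 27.96·0.335703) = 6.566 and x_2* = 0.335703·6.566 = 2.2042.

x_2* = 2.2042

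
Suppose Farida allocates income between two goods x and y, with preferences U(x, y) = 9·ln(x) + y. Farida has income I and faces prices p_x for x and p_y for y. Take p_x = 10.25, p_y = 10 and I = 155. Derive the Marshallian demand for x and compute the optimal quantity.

So x*(p_x,p_y) = 9·p_y/p_x, independent of income; and y* = (I − 9·p_y)/p_y.
At the given prices: x* = 9·10/10.25 = 8.7805.

x* = 8.7805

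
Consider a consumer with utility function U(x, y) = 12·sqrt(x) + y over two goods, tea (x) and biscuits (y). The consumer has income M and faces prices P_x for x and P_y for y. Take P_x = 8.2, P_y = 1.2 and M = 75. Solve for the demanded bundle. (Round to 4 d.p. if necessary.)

Set MRS = P_x/P_y: 6·x^(−1/2) = P_x/P_y.
Thus x* = (6·P_y/P_x)² — independent of M — with the rest of income spent on y.
Plugging in: x* = (6·1.2/8.2)² = 0.771, y* = 57.2317.

x* = 0.771, y* = 57.2317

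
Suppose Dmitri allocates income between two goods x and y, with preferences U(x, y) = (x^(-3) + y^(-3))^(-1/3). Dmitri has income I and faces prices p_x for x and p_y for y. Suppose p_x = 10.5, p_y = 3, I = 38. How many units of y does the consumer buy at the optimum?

MRS = MU_x/MU_y = (y/x)^(4). Set equal to p_x/p_y.
Hence y/x = (p_x/p_y)^(1/(4)), i.e. raised to the 0.25 power.
With the ratio pinned down, the budget gives x* = I/(p_x + p_y·(y/x)) and y* = (y/x)·x*.
Numerically y/x = 1.367782, so x* = 38/(10.5 + 3·1.367782) = 2.6021 and y* = 1.367782·2.6021 = 3.5592.

y* = 3.5592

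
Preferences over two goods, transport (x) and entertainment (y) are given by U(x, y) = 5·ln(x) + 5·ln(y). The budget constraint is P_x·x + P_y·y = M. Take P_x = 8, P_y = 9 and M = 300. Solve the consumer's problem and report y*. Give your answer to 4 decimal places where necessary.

y* = 16.6667

Tangency: MRS = y/x = P_x/P_y.
So 5·P_y·y = 5·P_x·x; combined with the budget, a share 0.5 of income goes to x.
Demand: x*(P_x,P_y,M) = 0.5·M/P_x and y* = 0.5·M/P_y.
At P_x=8, P_y=9, M=300: y* = 0.5·300/9 = 16.6667.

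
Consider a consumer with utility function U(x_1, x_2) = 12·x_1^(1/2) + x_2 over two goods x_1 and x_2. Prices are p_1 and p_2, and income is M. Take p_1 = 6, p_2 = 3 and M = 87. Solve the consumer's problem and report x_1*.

x_1* = 9

Thus x_1* = (6·p_2/p_1)² — independent of M — with the rest of income spent on x_2.
Plugging in: x_1* = (6·3/6)² = 9.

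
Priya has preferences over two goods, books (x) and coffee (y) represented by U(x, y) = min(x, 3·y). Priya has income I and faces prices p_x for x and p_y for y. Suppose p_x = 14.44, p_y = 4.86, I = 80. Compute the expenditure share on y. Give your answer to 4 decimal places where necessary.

With perfect complements, no substitution: consume in ratio x:y = 3:1.
Budget: p_x·x + p_y·(1/3)·x = I, so (3·p_x + p_y)·x = 3·I.
Demand: x*(p_x,p_y,I) = 3·I/(3·p_x + p_y), y* = I/(3·p_x + p_y).
Here 3·14.44 + 4.86 = 48.18, giving x* = 4.9813 and y* = 1.6604.
Expenditure on y: 4.86·1.6604 = 8.0697; share = 0.1009.

share on y = 0.1009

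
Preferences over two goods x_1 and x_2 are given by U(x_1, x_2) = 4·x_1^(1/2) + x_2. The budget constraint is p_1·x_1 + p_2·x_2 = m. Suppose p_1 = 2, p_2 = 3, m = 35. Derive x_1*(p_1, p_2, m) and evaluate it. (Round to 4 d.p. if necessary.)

x_1* = 9

Set MRS = p_1/p_2: 2·x_1^(−1/2) = p_1/p_2.
Solve: √x_1 = 2·p_2/p_1, so x_1*(p_1,p_2) = (2·p_2/p_1)², and x_2* = (m − p_1·x_1*)/p_2.
Plugging in: x_1* = (2·3/2)² = 9.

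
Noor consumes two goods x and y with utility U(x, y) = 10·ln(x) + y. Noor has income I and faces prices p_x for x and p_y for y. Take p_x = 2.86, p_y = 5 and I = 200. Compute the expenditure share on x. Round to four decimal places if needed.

share on x = 0.25

Set MRS = p_x/p_y: (10/x)/1 = p_x/p_y.
So x*(p_x,p_y) = 10·p_y/p_x, independent of income; and y* = (I − 10·p_y)/p_y.
At the given prices: x* = 10·5/2.86 = 17.4825, and y* = 30.
Expenditure on x: 2.86·17.4825 = 50; share = 0.25.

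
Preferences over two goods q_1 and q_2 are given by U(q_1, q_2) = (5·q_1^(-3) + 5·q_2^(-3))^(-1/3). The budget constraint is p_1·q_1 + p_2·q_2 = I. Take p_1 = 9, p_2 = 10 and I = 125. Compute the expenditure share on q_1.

share on q_1 = 0.4803

MRS = MU_q_1/MU_q_2 = (q_2/q_1)^(4). Set equal to p_1/p_2.
Solve for the ratio: q_2/q_1 = [p_1/p_2]^(0.25).
With the ratio pinned down, the budget gives q_1* = I/(p_1 + p_2·(q_2/q_1)) and q_2* = (q_2/q_1)·q_1*.
Numerically q_2/q_1 = 0.974004, so q_1* = 125/(9 + 10·0.974004) = 6.6702 and q_2* = 0.974004·6.6702 = 6.4968.
Expenditure on q_1: 9·6.6702 = 60.0319; share = 0.4803.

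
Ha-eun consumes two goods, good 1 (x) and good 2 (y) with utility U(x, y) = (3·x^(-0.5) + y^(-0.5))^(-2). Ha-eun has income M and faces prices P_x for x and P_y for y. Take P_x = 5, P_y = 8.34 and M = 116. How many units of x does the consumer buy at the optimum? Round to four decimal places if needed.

x* = 14.7757

MU_x ∝ 3·x^(-1.5), MU_y ∝ y^(-1.5), so MRS = 3·(y/x)^(1.5) = P_x/P_y.
Solve for the ratio: y/x = [(1/3)·P_x/P_y]^(2/3).
With the ratio pinned down, the budget gives x* = M/(P_x + P_y·(y/x)) and y* = (y/x)·x*.
Numerically y/x = 0.341813, so x* = 116/(5 + 8.34·0.341813) = 14.7757.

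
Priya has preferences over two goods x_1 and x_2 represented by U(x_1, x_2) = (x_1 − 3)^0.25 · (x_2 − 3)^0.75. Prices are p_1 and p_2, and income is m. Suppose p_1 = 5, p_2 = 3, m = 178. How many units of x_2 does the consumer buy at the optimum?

After buying the subsistence bundle (3, 3), a share 0.25 of the remaining income goes to x_1: x_1* = 3 + 0.25·(m − 3p_1 − 3p_2)/p_1.
Discretionary income = 178 − 3·5 − 3·3 = 154; x_2* = 3 + 0.75·154/3 = 41.5.

x_2* = 41.5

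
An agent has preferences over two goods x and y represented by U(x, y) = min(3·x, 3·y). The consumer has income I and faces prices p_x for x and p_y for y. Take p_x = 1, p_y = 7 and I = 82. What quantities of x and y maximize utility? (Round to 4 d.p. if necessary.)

x* = 10.25, y* = 10.25

Leontief preferences: the optimum is at the kink where x/3 = y/3, i.e. y = x.
Budget: p_x·x + p_y·x = I, so (3·p_x + 3·p_y)·x = 3·I.
Demand: x*(p_x,p_y,I) = 3·I/(3·p_x + 3·p_y), y* = 3·I/(3·p_x + 3·p_y).
Here 3·1 + 3·7 = 24, giving x* = 10.25 and y* = 10.25.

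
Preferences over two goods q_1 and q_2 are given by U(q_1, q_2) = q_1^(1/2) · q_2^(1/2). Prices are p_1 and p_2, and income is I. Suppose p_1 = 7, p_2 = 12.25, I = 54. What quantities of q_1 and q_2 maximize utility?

q_1* = 3.8571, q_2* = 2.2041

MU_q_1/MU_q_2 = (0.5·q_2)/(0.5·q_1); tangency sets this equal to p_1/p_2.
So 0.5·p_2·q_2 = 0.5·p_1·q_1; combined with the budget, a share 0.5 of income goes to q_1.
Demand: q_1*(p_1,p_2,I) = 0.5·I/p_1 and q_2* = 0.5·I/p_2.
At p_1=7, p_2=12.25, I=54: q_1* = 0.5·54/7 = 3.8571, q_2* = 2.2041.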